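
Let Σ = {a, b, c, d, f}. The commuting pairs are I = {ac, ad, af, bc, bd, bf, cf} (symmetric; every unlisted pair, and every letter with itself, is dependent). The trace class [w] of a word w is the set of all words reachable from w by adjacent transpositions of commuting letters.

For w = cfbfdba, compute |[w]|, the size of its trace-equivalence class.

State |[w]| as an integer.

105

#0=c has no predecessor
#1=f has no predecessor
#2=b has no predecessor
#3=f depends on [1:f]
#4=d depends on [0:c, 3:f]
#5=b depends on [2:b]
#6=a depends on [5:b]
sources: [0:c, 1:f, 2:b]
N(rest) = Σ N(rest − s) over sources s of rest; N(one piece) = 1:
  size 1 → [4]=1  [6]=1
  size 2 → [0,4]=1  [3,4]=1  [4,6]=2  [5,6]=1
  size 3 → [0,3,4]=2  [0,4,6]=3  [1,3,4]=1  [2,5,6]=1  [3,4,6]=3  [4,5,6]=3
  size 4 → [0,1,3,4]=3  [0,3,4,6]=8  [0,4,5,6]=6  [1,3,4,6]=4  [2,4,5,6]=4  [3,4,5,6]=6
  size 5 → [0,1,3,4,6]=15  [0,2,4,5,6]=10  [0,3,4,5,6]=20  [1,3,4,5,6]=10  [2,3,4,5,6]=10
  first=0(c) contributes 20
  first=1(f) contributes 40
  first=2(b) contributes 45
|[w]| = 105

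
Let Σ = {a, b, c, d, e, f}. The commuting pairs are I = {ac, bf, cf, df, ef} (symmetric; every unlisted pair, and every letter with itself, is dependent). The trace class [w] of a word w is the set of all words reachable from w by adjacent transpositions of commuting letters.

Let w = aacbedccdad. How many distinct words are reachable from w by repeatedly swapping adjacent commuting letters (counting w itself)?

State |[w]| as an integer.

3

drop 0:a onto floor
drop 1:a onto {0:a}
drop 2:c onto floor
drop 3:b onto {1:a, 2:c}
drop 4:e onto {3:b}
drop 5:d onto {4:e}
drop 6:c onto {5:d}
drop 7:c onto {6:c}
drop 8:d onto {7:c}
drop 9:a onto {8:d}
drop 10:d onto {9:a}
ground layer = {0:a, 2:c}
drop-orders for the pieces not yet dropped (sum over which currently-grounded one goes next):
  1 to go: {10} 1
  2 to go: {9,10} 1
  3 to go: {8,9,10} 1
  4 to go: {7,8,9,10} 1
  5 to go: {6,7,8,9,10} 1
  6 to go: {5,6,7,8,9,10} 1
  7 to go: {4,5,6,7,8,9,10} 1
  8 to go: {3,4,5,6,7,8,9,10} 1
  9 to go: {1,3,4,5,6,7,8,9,10} 1  {2,3,4,5,6,7,8,9,10} 1
  if 0:a drops first: 2 orders
  if 2:c drops first: 1 orders
heap linearizations: 3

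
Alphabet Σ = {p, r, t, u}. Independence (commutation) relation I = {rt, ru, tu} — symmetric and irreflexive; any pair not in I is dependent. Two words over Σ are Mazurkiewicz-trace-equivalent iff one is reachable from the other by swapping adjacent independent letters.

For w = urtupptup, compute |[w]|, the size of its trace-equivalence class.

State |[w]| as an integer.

24

#0=u has no predecessor
#1=r has no predecessor
#2=t has no predecessor
#3=u depends on [0:u]
#4=p depends on [1:r, 2:t, 3:u]
#5=p depends on [4:p]
#6=t depends on [5:p]
#7=u depends on [5:p]
#8=p depends on [6:t, 7:u]
sources: [0:u, 1:r, 2:t]
N(rest) = Σ N(rest − s) over sources s of rest; N(one piece) = 1:
  size 1 → [8]=1
  size 2 → [6,8]=1  [7,8]=1
  size 3 → [6,7,8]=2
  size 4 → [5,6,7,8]=2
  size 5 → [4,5,6,7,8]=2
  size 6 → [1,4,5,6,7,8]=2  [2,4,5,6,7,8]=2  [3,4,5,6,7,8]=2
  size 7 → [0,3,4,5,6,7,8]=2  [1,2,4,5,6,7,8]=4  [1,3,4,5,6,7,8]=4  [2,3,4,5,6,7,8]=4
  first=0(u) contributes 12
  first=1(r) contributes 6
  first=2(t) contributes 6
|[w]| = 24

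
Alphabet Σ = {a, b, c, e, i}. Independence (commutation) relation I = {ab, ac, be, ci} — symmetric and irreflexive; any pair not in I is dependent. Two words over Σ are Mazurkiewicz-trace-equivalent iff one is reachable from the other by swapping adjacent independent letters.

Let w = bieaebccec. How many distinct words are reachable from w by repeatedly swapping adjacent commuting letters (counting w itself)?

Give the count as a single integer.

4

#0=b has no predecessor
#1=i depends on [0:b]
#2=e depends on [1:i]
#3=a depends on [2:e]
#4=e depends on [3:a]
#5=b depends on [1:i]
#6=c depends on [4:e, 5:b]
#7=c depends on [6:c]
#8=e depends on [7:c]
#9=c depends on [8:e]
sources: [0:b]
N(rest) = Σ N(rest − s) over sources s of rest; N(one piece) = 1:
  size 1 → [9]=1
  size 2 → [8,9]=1
  size 3 → [7,8,9]=1
  size 4 → [6,7,8,9]=1
  size 5 → [4,6,7,8,9]=1  [5,6,7,8,9]=1
  size 6 → [3,4,6,7,8,9]=1  [4,5,6,7,8,9]=2
  size 7 → [2,3,4,6,7,8,9]=1  [3,4,5,6,7,8,9]=3
  size 8 → [2,3,4,5,6,7,8,9]=4
  first=0(b) contributes 4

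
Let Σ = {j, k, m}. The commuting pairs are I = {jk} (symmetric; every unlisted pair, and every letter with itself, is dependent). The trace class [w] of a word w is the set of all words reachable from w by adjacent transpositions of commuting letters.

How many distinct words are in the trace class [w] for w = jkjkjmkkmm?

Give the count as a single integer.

10

piece 0:j — minimal
piece 1:k — minimal
piece 2:j rests on {0:j}
piece 3:k rests on {1:k}
piece 4:j rests on {2:j}
piece 5:m rests on {3:k, 4:j}
piece 6:k rests on {5:m}
piece 7:k rests on {6:k}
piece 8:m rests on {7:k}
piece 9:m rests on {8:m}
minimal pieces: {0:j, 1:k}
ways to finish when only these pieces remain (= sum over removing one remaining piece with nothing left below it):
  1 left: {9}→1
  2 left: {8,9}→1
  3 left: {7,8,9}→1
  4 left: {6,7,8,9}→1
  5 left: {5,6,7,8,9}→1
  6 left: {3,5,6,7,8,9}→1  {4,5,6,7,8,9}→1
  7 left: {1,3,5,6,7,8,9}→1  {2,4,5,6,7,8,9}→1  {3,4,5,6,7,8,9}→2
  8 left: {0,2,4,5,6,7,8,9}→1  {1,3,4,5,6,7,8,9}→3  {2,3,4,5,6,7,8,9}→3
  placing 0:j first → 6 extensions
  placing 1:k first → 4 extensions
total linear extensions = 10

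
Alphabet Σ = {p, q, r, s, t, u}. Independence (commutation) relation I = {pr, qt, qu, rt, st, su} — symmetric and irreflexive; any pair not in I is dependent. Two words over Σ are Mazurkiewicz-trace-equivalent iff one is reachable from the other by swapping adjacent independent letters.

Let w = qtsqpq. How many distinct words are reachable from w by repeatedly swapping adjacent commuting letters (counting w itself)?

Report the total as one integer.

#0=q has no predecessor
#1=t has no predecessor
#2=s depends on [0:q]
#3=q depends on [2:s]
#4=p depends on [1:t, 3:q]
#5=q depends on [4:p]
sources: [0:q, 1:t]
N(rest) = Σ N(rest − s) over sources s of rest; N(one piece) = 1:
  size 1 → [5]=1
  size 2 → [4,5]=1
  size 3 → [1,4,5]=1  [3,4,5]=1
  size 4 → [1,3,4,5]=2  [2,3,4,5]=1
  first=0(q) contributes 3
  first=1(t) contributes 1
|[w]| = 4

4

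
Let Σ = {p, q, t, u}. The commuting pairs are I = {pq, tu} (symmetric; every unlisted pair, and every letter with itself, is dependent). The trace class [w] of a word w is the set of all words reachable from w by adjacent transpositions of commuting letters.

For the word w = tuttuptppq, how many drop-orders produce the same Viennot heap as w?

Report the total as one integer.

#0=t has no predecessor
#1=u has no predecessor
#2=t depends on [0:t]
#3=t depends on [2:t]
#4=u depends on [1:u]
#5=p depends on [3:t, 4:u]
#6=t depends on [5:p]
#7=p depends on [6:t]
#8=p depends on [7:p]
#9=q depends on [6:t]
sources: [0:t, 1:u]
N(rest) = Σ N(rest − s) over sources s of rest; N(one piece) = 1:
  size 1 → [8]=1  [9]=1
  size 2 → [7,8]=1  [8,9]=2
  size 3 → [7,8,9]=3
  size 4 → [6,7,8,9]=3
  size 5 → [5,6,7,8,9]=3
  size 6 → [3,5,6,7,8,9]=3  [4,5,6,7,8,9]=3
  size 7 → [1,4,5,6,7,8,9]=3  [2,3,5,6,7,8,9]=3  [3,4,5,6,7,8,9]=6
  size 8 → [0,2,3,5,6,7,8,9]=3  [1,3,4,5,6,7,8,9]=9  [2,3,4,5,6,7,8,9]=9
  first=0(t) contributes 18
  first=1(u) contributes 12
|[w]| = 30

30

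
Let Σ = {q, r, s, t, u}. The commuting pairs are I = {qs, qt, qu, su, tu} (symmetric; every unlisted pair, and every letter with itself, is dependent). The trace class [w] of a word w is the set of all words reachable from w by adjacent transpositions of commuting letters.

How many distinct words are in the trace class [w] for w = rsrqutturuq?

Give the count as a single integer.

60

#0=r has no predecessor
#1=s depends on [0:r]
#2=r depends on [1:s]
#3=q depends on [2:r]
#4=u depends on [2:r]
#5=t depends on [2:r]
#6=t depends on [5:t]
#7=u depends on [4:u]
#8=r depends on [3:q, 6:t, 7:u]
#9=u depends on [8:r]
#10=q depends on [8:r]
sources: [0:r]
N(rest) = Σ N(rest − s) over sources s of rest; N(one piece) = 1:
  size 1 → [9]=1  [10]=1
  size 2 → [9,10]=2
  size 3 → [8,9,10]=2
  size 4 → [3,8,9,10]=2  [6,8,9,10]=2  [7,8,9,10]=2
  size 5 → [3,6,8,9,10]=4  [3,7,8,9,10]=4  [4,7,8,9,10]=2  [5,6,8,9,10]=2  [6,7,8,9,10]=4
  size 6 → [3,4,7,8,9,10]=6  [3,5,6,8,9,10]=6  [3,6,7,8,9,10]=12  [4,6,7,8,9,10]=6  [5,6,7,8,9,10]=6
  size 7 → [3,4,6,7,8,9,10]=24  [3,5,6,7,8,9,10]=24  [4,5,6,7,8,9,10]=12
  size 8 → [3,4,5,6,7,8,9,10]=60
  size 9 → [2,3,4,5,6,7,8,9,10]=60
  first=0(r) contributes 60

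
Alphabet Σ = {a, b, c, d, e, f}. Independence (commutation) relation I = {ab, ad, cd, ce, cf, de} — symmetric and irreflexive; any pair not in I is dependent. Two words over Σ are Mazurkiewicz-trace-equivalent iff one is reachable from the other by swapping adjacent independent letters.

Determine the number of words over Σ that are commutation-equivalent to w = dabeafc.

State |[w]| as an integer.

6

piece 0:d — minimal
piece 1:a — minimal
piece 2:b rests on {0:d}
piece 3:e rests on {1:a, 2:b}
piece 4:a rests on {3:e}
piece 5:f rests on {4:a}
piece 6:c rests on {4:a}
minimal pieces: {0:d, 1:a}
ways to finish when only these pieces remain (= sum over removing one remaining piece with nothing left below it):
  1 left: {5}→1  {6}→1
  2 left: {5,6}→2
  3 left: {4,5,6}→2
  4 left: {3,4,5,6}→2
  5 left: {1,3,4,5,6}→2  {2,3,4,5,6}→2
  placing 0:d first → 4 extensions
  placing 1:a first → 2 extensions
total linear extensions = 6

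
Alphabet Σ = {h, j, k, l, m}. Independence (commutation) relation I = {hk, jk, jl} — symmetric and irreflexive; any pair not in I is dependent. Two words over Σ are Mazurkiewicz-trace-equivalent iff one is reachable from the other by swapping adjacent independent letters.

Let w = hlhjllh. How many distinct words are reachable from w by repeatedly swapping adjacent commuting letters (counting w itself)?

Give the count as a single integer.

3

0(h) covers ∅
1(l) covers 0:h
2(h) covers 1:l
3(j) covers 2:h
4(l) covers 2:h
5(l) covers 4:l
6(h) covers 3:j, 5:l
floor of heap: 0:h
completions by unplaced set U, small U first (add the entries for U minus each lowest piece of U):
  |U|=1: {6}:1
  |U|=2: {3,6}:1  {5,6}:1
  |U|=3: {3,5,6}:2  {4,5,6}:1
  |U|=4: {3,4,5,6}:3
  |U|=5: {2,3,4,5,6}:3
  start at 0(h): 3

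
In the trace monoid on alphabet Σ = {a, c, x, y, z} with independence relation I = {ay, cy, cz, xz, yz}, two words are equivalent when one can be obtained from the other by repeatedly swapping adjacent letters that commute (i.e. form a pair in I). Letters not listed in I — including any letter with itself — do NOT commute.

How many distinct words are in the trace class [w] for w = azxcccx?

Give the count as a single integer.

drop 0:a onto floor
drop 1:z onto {0:a}
drop 2:x onto {0:a}
drop 3:c onto {2:x}
drop 4:c onto {3:c}
drop 5:c onto {4:c}
drop 6:x onto {5:c}
ground layer = {0:a}
drop-orders for the pieces not yet dropped (sum over which currently-grounded one goes next):
  1 to go: {1} 1  {6} 1
  2 to go: {1,6} 2  {5,6} 1
  3 to go: {1,5,6} 3  {4,5,6} 1
  4 to go: {1,4,5,6} 4  {3,4,5,6} 1
  5 to go: {1,3,4,5,6} 5  {2,3,4,5,6} 1
  if 0:a drops first: 6 orders

6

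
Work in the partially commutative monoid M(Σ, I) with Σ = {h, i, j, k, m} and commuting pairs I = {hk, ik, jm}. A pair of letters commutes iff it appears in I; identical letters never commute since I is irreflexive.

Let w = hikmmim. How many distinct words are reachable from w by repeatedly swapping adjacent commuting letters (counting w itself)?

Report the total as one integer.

piece 0:h — minimal
piece 1:i rests on {0:h}
piece 2:k — minimal
piece 3:m rests on {1:i, 2:k}
piece 4:m rests on {3:m}
piece 5:i rests on {4:m}
piece 6:m rests on {5:i}
minimal pieces: {0:h, 2:k}
ways to finish when only these pieces remain (= sum over removing one remaining piece with nothing left below it):
  1 left: {6}→1
  2 left: {5,6}→1
  3 left: {4,5,6}→1
  4 left: {3,4,5,6}→1
  5 left: {1,3,4,5,6}→1  {2,3,4,5,6}→1
  placing 0:h first → 2 extensions
  placing 2:k first → 1 extensions
total linear extensions = 3

3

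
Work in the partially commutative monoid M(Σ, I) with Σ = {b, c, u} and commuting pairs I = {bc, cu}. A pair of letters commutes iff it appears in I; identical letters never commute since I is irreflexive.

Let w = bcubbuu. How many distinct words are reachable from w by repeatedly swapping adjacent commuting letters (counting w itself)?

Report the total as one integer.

piece 0:b — minimal
piece 1:c — minimal
piece 2:u rests on {0:b}
piece 3:b rests on {2:u}
piece 4:b rests on {3:b}
piece 5:u rests on {4:b}
piece 6:u rests on {5:u}
minimal pieces: {0:b, 1:c}
ways to finish when only these pieces remain (= sum over removing one remaining piece with nothing left below it):
  1 left: {1}→1  {6}→1
  2 left: {1,6}→2  {5,6}→1
  3 left: {1,5,6}→3  {4,5,6}→1
  4 left: {1,4,5,6}→4  {3,4,5,6}→1
  5 left: {1,3,4,5,6}→5  {2,3,4,5,6}→1
  placing 0:b first → 6 extensions
  placing 1:c first → 1 extensions
total linear extensions = 7

7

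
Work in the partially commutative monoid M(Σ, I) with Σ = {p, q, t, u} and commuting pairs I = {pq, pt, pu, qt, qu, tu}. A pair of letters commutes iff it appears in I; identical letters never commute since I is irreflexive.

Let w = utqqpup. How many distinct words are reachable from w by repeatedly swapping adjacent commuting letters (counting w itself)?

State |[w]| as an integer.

630

drop 0:u onto floor
drop 1:t onto floor
drop 2:q onto floor
drop 3:q onto {2:q}
drop 4:p onto floor
drop 5:u onto {0:u}
drop 6:p onto {4:p}
ground layer = {0:u, 1:t, 2:q, 4:p}
drop-orders for the pieces not yet dropped (sum over which currently-grounded one goes next):
  1 to go: {1} 1  {3} 1  {5} 1  {6} 1
  2 to go: {0,5} 1  {1,3} 2  {1,5} 2  {1,6} 2  {2,3} 1  {3,5} 2  {3,6} 2  {4,6} 1  {5,6} 2
  3 to go: {0,1,5} 3  {0,3,5} 3  {0,5,6} 3  {1,2,3} 3  {1,3,5} 6  {1,3,6} 6  {1,4,6} 3  {1,5,6} 6  {2,3,5} 3  {2,3,6} 3  {3,4,6} 3  {3,5,6} 6  {4,5,6} 3
  4 to go: {0,1,3,5} 12  {0,1,5,6} 12  {0,2,3,5} 6  {0,3,5,6} 12  {0,4,5,6} 6  {1,2,3,5} 12  {1,2,3,6} 12  {1,3,4,6} 12  {1,3,5,6} 24  {1,4,5,6} 12  {2,3,4,6} 6  {2,3,5,6} 12  {3,4,5,6} 12
  5 to go: {0,1,2,3,5} 30  {0,1,3,5,6} 60  {0,1,4,5,6} 30  {0,2,3,5,6} 30  {0,3,4,5,6} 30  {1,2,3,4,6} 30  {1,2,3,5,6} 60  {1,3,4,5,6} 60  {2,3,4,5,6} 30
  if 0:u drops first: 180 orders
  if 1:t drops first: 90 orders
  if 2:q drops first: 180 orders
  if 4:p drops first: 180 orders
heap linearizations: 630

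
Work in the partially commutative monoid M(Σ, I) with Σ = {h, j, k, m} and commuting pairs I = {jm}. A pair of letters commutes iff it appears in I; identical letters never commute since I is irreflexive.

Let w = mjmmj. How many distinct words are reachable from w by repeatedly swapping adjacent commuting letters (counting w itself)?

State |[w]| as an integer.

10

piece 0:m — minimal
piece 1:j — minimal
piece 2:m rests on {0:m}
piece 3:m rests on {2:m}
piece 4:j rests on {1:j}
minimal pieces: {0:m, 1:j}
ways to finish when only these pieces remain (= sum over removing one remaining piece with nothing left below it):
  1 left: {3}→1  {4}→1
  2 left: {1,4}→1  {2,3}→1  {3,4}→2
  3 left: {0,2,3}→1  {1,3,4}→3  {2,3,4}→3
  placing 0:m first → 6 extensions
  placing 1:j first → 4 extensions
total linear extensions = 10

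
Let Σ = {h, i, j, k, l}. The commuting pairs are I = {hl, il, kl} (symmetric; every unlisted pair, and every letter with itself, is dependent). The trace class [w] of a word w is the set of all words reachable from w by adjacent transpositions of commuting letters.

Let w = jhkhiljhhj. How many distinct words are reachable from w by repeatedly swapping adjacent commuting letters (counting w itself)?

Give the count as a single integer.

0(j) covers ∅
1(h) covers 0:j
2(k) covers 1:h
3(h) covers 2:k
4(i) covers 3:h
5(l) covers 0:j
6(j) covers 4:i, 5:l
7(h) covers 6:j
8(h) covers 7:h
9(j) covers 8:h
floor of heap: 0:j
completions by unplaced set U, small U first (add the entries for U minus each lowest piece of U):
  |U|=1: {9}:1
  |U|=2: {8,9}:1
  |U|=3: {7,8,9}:1
  |U|=4: {6,7,8,9}:1
  |U|=5: {4,6,7,8,9}:1  {5,6,7,8,9}:1
  |U|=6: {3,4,6,7,8,9}:1  {4,5,6,7,8,9}:2
  |U|=7: {2,3,4,6,7,8,9}:1  {3,4,5,6,7,8,9}:3
  |U|=8: {1,2,3,4,6,7,8,9}:1  {2,3,4,5,6,7,8,9}:4
  start at 0(j): 5

5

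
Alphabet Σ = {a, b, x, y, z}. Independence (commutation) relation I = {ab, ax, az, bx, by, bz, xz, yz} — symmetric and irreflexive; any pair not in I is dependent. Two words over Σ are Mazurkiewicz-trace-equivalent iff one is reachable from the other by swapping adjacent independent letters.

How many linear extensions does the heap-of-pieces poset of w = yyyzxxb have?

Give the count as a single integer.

42

drop 0:y onto floor
drop 1:y onto {0:y}
drop 2:y onto {1:y}
drop 3:z onto floor
drop 4:x onto {2:y}
drop 5:x onto {4:x}
drop 6:b onto floor
ground layer = {0:y, 3:z, 6:b}
drop-orders for the pieces not yet dropped (sum over which currently-grounded one goes next):
  1 to go: {3} 1  {5} 1  {6} 1
  2 to go: {3,5} 2  {3,6} 2  {4,5} 1  {5,6} 2
  3 to go: {2,4,5} 1  {3,4,5} 3  {3,5,6} 6  {4,5,6} 3
  4 to go: {1,2,4,5} 1  {2,3,4,5} 4  {2,4,5,6} 4  {3,4,5,6} 12
  5 to go: {0,1,2,4,5} 1  {1,2,3,4,5} 5  {1,2,4,5,6} 5  {2,3,4,5,6} 20
  if 0:y drops first: 30 orders
  if 3:z drops first: 6 orders
  if 6:b drops first: 6 orders
heap linearizations: 42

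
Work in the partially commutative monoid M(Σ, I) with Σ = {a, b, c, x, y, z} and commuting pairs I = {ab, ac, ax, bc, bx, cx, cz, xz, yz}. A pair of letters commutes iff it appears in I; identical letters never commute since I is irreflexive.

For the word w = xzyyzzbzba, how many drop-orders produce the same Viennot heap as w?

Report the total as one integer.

#0=x has no predecessor
#1=z has no predecessor
#2=y depends on [0:x]
#3=y depends on [2:y]
#4=z depends on [1:z]
#5=z depends on [4:z]
#6=b depends on [3:y, 5:z]
#7=z depends on [6:b]
#8=b depends on [7:z]
#9=a depends on [7:z]
sources: [0:x, 1:z]
N(rest) = Σ N(rest − s) over sources s of rest; N(one piece) = 1:
  size 1 → [8]=1  [9]=1
  size 2 → [8,9]=2
  size 3 → [7,8,9]=2
  size 4 → [6,7,8,9]=2
  size 5 → [3,6,7,8,9]=2  [5,6,7,8,9]=2
  size 6 → [2,3,6,7,8,9]=2  [3,5,6,7,8,9]=4  [4,5,6,7,8,9]=2
  size 7 → [0,2,3,6,7,8,9]=2  [1,4,5,6,7,8,9]=2  [2,3,5,6,7,8,9]=6  [3,4,5,6,7,8,9]=6
  size 8 → [0,2,3,5,6,7,8,9]=8  [1,3,4,5,6,7,8,9]=8  [2,3,4,5,6,7,8,9]=12
  first=0(x) contributes 20
  first=1(z) contributes 20
|[w]| = 40

40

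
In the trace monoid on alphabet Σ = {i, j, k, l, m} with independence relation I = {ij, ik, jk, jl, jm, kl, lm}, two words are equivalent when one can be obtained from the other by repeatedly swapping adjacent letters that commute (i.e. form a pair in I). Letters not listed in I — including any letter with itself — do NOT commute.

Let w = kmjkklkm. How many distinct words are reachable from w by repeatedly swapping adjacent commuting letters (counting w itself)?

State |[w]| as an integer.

drop 0:k onto floor
drop 1:m onto {0:k}
drop 2:j onto floor
drop 3:k onto {1:m}
drop 4:k onto {3:k}
drop 5:l onto floor
drop 6:k onto {4:k}
drop 7:m onto {6:k}
ground layer = {0:k, 2:j, 5:l}
drop-orders for the pieces not yet dropped (sum over which currently-grounded one goes next):
  1 to go: {2} 1  {5} 1  {7} 1
  2 to go: {2,5} 2  {2,7} 2  {5,7} 2  {6,7} 1
  3 to go: {2,5,7} 6  {2,6,7} 3  {4,6,7} 1  {5,6,7} 3
  4 to go: {2,4,6,7} 4  {2,5,6,7} 12  {3,4,6,7} 1  {4,5,6,7} 4
  5 to go: {1,3,4,6,7} 1  {2,3,4,6,7} 5  {2,4,5,6,7} 20  {3,4,5,6,7} 5
  6 to go: {0,1,3,4,6,7} 1  {1,2,3,4,6,7} 6  {1,3,4,5,6,7} 6  {2,3,4,5,6,7} 30
  if 0:k drops first: 42 orders
  if 2:j drops first: 7 orders
  if 5:l drops first: 7 orders
heap linearizations: 56

56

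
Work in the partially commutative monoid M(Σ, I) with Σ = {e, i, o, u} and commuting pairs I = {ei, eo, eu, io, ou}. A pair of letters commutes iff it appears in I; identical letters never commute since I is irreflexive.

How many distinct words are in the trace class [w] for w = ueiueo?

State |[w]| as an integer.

#0=u has no predecessor
#1=e has no predecessor
#2=i depends on [0:u]
#3=u depends on [2:i]
#4=e depends on [1:e]
#5=o has no predecessor
sources: [0:u, 1:e, 5:o]
N(rest) = Σ N(rest − s) over sources s of rest; N(one piece) = 1:
  size 1 → [3]=1  [4]=1  [5]=1
  size 2 → [1,4]=1  [2,3]=1  [3,4]=2  [3,5]=2  [4,5]=2
  size 3 → [0,2,3]=1  [1,3,4]=3  [1,4,5]=3  [2,3,4]=3  [2,3,5]=3  [3,4,5]=6
  size 4 → [0,2,3,4]=4  [0,2,3,5]=4  [1,2,3,4]=6  [1,3,4,5]=12  [2,3,4,5]=12
  first=0(u) contributes 30
  first=1(e) contributes 20
  first=5(o) contributes 10
|[w]| = 60

60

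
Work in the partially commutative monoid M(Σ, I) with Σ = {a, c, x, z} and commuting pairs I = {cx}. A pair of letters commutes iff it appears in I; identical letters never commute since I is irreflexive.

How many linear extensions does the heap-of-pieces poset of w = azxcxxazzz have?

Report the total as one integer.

0(a) covers ∅
1(z) covers 0:a
2(x) covers 1:z
3(c) covers 1:z
4(x) covers 2:x
5(x) covers 4:x
6(a) covers 3:c, 5:x
7(z) covers 6:a
8(z) covers 7:z
9(z) covers 8:z
floor of heap: 0:a
completions by unplaced set U, small U first (add the entries for U minus each lowest piece of U):
  |U|=1: {9}:1
  |U|=2: {8,9}:1
  |U|=3: {7,8,9}:1
  |U|=4: {6,7,8,9}:1
  |U|=5: {3,6,7,8,9}:1  {5,6,7,8,9}:1
  |U|=6: {3,5,6,7,8,9}:2  {4,5,6,7,8,9}:1
  |U|=7: {2,4,5,6,7,8,9}:1  {3,4,5,6,7,8,9}:3
  |U|=8: {2,3,4,5,6,7,8,9}:4
  start at 0(a): 4

4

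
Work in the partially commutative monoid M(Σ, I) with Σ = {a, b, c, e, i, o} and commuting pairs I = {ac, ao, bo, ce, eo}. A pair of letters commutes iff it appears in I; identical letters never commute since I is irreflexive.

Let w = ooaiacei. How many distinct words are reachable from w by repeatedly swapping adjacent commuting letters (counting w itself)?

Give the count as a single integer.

0(o) covers ∅
1(o) covers 0:o
2(a) covers ∅
3(i) covers 1:o, 2:a
4(a) covers 3:i
5(c) covers 3:i
6(e) covers 4:a
7(i) covers 5:c, 6:e
floor of heap: 0:o, 2:a
completions by unplaced set U, small U first (add the entries for U minus each lowest piece of U):
  |U|=1: {7}:1
  |U|=2: {5,7}:1  {6,7}:1
  |U|=3: {4,6,7}:1  {5,6,7}:2
  |U|=4: {4,5,6,7}:3
  |U|=5: {3,4,5,6,7}:3
  |U|=6: {1,3,4,5,6,7}:3  {2,3,4,5,6,7}:3
  start at 0(o): 6
  start at 2(a): 3
sum over floor = 9

9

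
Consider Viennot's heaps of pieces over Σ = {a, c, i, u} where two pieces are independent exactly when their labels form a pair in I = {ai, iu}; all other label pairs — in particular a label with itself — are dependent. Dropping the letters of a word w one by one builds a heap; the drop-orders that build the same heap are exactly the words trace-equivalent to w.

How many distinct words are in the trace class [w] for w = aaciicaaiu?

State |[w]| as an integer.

drop 0:a onto floor
drop 1:a onto {0:a}
drop 2:c onto {1:a}
drop 3:i onto {2:c}
drop 4:i onto {3:i}
drop 5:c onto {4:i}
drop 6:a onto {5:c}
drop 7:a onto {6:a}
drop 8:i onto {5:c}
drop 9:u onto {7:a}
ground layer = {0:a}
drop-orders for the pieces not yet dropped (sum over which currently-grounded one goes next):
  1 to go: {8} 1  {9} 1
  2 to go: {7,9} 1  {8,9} 2
  3 to go: {6,7,9} 1  {7,8,9} 3
  4 to go: {6,7,8,9} 4
  5 to go: {5,6,7,8,9} 4
  6 to go: {4,5,6,7,8,9} 4
  7 to go: {3,4,5,6,7,8,9} 4
  8 to go: {2,3,4,5,6,7,8,9} 4
  if 0:a drops first: 4 orders

4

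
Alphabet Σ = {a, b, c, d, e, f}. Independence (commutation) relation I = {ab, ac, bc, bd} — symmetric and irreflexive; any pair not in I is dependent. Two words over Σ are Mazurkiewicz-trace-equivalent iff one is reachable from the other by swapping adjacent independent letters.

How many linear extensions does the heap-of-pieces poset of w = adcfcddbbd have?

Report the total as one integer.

15

#0=a has no predecessor
#1=d depends on [0:a]
#2=c depends on [1:d]
#3=f depends on [2:c]
#4=c depends on [3:f]
#5=d depends on [4:c]
#6=d depends on [5:d]
#7=b depends on [3:f]
#8=b depends on [7:b]
#9=d depends on [6:d]
sources: [0:a]
N(rest) = Σ N(rest − s) over sources s of rest; N(one piece) = 1:
  size 1 → [8]=1  [9]=1
  size 2 → [6,9]=1  [7,8]=1  [8,9]=2
  size 3 → [5,6,9]=1  [6,8,9]=3  [7,8,9]=3
  size 4 → [4,5,6,9]=1  [5,6,8,9]=4  [6,7,8,9]=6
  size 5 → [4,5,6,8,9]=5  [5,6,7,8,9]=10
  size 6 → [4,5,6,7,8,9]=15
  size 7 → [3,4,5,6,7,8,9]=15
  size 8 → [2,3,4,5,6,7,8,9]=15
  first=0(a) contributes 15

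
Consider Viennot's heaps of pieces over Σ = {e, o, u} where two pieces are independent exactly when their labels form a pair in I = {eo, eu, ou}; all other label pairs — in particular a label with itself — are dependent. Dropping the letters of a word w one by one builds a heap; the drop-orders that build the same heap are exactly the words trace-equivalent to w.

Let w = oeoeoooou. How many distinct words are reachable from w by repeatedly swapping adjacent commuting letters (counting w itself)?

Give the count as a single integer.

#0=o has no predecessor
#1=e has no predecessor
#2=o depends on [0:o]
#3=e depends on [1:e]
#4=o depends on [2:o]
#5=o depends on [4:o]
#6=o depends on [5:o]
#7=o depends on [6:o]
#8=u has no predecessor
sources: [0:o, 1:e, 8:u]
N(rest) = Σ N(rest − s) over sources s of rest; N(one piece) = 1:
  size 1 → [3]=1  [7]=1  [8]=1
  size 2 → [1,3]=1  [3,7]=2  [3,8]=2  [6,7]=1  [7,8]=2
  size 3 → [1,3,7]=3  [1,3,8]=3  [3,6,7]=3  [3,7,8]=6  [5,6,7]=1  [6,7,8]=3
  size 4 → [1,3,6,7]=6  [1,3,7,8]=12  [3,5,6,7]=4  [3,6,7,8]=12  [4,5,6,7]=1  [5,6,7,8]=4
  size 5 → [1,3,5,6,7]=10  [1,3,6,7,8]=30  [2,4,5,6,7]=1  [3,4,5,6,7]=5  [3,5,6,7,8]=20  [4,5,6,7,8]=5
  size 6 → [0,2,4,5,6,7]=1  [1,3,4,5,6,7]=15  [1,3,5,6,7,8]=60  [2,3,4,5,6,7]=6  [2,4,5,6,7,8]=6  [3,4,5,6,7,8]=30
  size 7 → [0,2,3,4,5,6,7]=7  [0,2,4,5,6,7,8]=7  [1,2,3,4,5,6,7]=21  [1,3,4,5,6,7,8]=105  [2,3,4,5,6,7,8]=42
  first=0(o) contributes 168
  first=1(e) contributes 56
  first=8(u) contributes 28
|[w]| = 252

252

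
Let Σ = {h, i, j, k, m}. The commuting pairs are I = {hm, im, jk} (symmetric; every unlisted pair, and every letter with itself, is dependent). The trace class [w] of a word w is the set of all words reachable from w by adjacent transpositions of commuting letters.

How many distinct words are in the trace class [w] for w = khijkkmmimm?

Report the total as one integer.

15

drop 0:k onto floor
drop 1:h onto {0:k}
drop 2:i onto {1:h}
drop 3:j onto {2:i}
drop 4:k onto {2:i}
drop 5:k onto {4:k}
drop 6:m onto {3:j, 5:k}
drop 7:m onto {6:m}
drop 8:i onto {3:j, 5:k}
drop 9:m onto {7:m}
drop 10:m onto {9:m}
ground layer = {0:k}
drop-orders for the pieces not yet dropped (sum over which currently-grounded one goes next):
  1 to go: {8} 1  {10} 1
  2 to go: {8,10} 2  {9,10} 1
  3 to go: {7,9,10} 1  {8,9,10} 3
  4 to go: {6,7,9,10} 1  {7,8,9,10} 4
  5 to go: {6,7,8,9,10} 5
  6 to go: {3,6,7,8,9,10} 5  {5,6,7,8,9,10} 5
  7 to go: {3,5,6,7,8,9,10} 10  {4,5,6,7,8,9,10} 5
  8 to go: {3,4,5,6,7,8,9,10} 15
  9 to go: {2,3,4,5,6,7,8,9,10} 15
  if 0:k drops first: 15 orders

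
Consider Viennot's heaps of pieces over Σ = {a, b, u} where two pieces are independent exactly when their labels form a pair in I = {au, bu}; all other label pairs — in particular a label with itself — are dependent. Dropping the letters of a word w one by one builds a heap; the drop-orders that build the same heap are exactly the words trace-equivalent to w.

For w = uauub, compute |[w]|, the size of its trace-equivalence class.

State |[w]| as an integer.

#0=u has no predecessor
#1=a has no predecessor
#2=u depends on [0:u]
#3=u depends on [2:u]
#4=b depends on [1:a]
sources: [0:u, 1:a]
N(rest) = Σ N(rest − s) over sources s of rest; N(one piece) = 1:
  size 1 → [3]=1  [4]=1
  size 2 → [1,4]=1  [2,3]=1  [3,4]=2
  size 3 → [0,2,3]=1  [1,3,4]=3  [2,3,4]=3
  first=0(u) contributes 6
  first=1(a) contributes 4
|[w]| = 10

10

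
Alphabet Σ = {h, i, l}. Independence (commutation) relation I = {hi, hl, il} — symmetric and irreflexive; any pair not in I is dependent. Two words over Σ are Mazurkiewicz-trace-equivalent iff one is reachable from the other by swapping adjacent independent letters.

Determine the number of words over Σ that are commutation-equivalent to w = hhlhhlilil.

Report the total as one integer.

3150

0(h) covers ∅
1(h) covers 0:h
2(l) covers ∅
3(h) covers 1:h
4(h) covers 3:h
5(l) covers 2:l
6(i) covers ∅
7(l) covers 5:l
8(i) covers 6:i
9(l) covers 7:l
floor of heap: 0:h, 2:l, 6:i
completions by unplaced set U, small U first (add the entries for U minus each lowest piece of U):
  |U|=1: {4}:1  {8}:1  {9}:1
  |U|=2: {3,4}:1  {4,8}:2  {4,9}:2  {6,8}:1  {7,9}:1  {8,9}:2
  |U|=3: {1,3,4}:1  {3,4,8}:3  {3,4,9}:3  {4,6,8}:3  {4,7,9}:3  {4,8,9}:6  {5,7,9}:1  {6,8,9}:3  {7,8,9}:3
  |U|=4: {0,1,3,4}:1  {1,3,4,8}:4  {1,3,4,9}:4  {2,5,7,9}:1  {3,4,6,8}:6  {3,4,7,9}:6  {3,4,8,9}:12  {4,5,7,9}:4  {4,6,8,9}:12  {4,7,8,9}:12  {5,7,8,9}:4  {6,7,8,9}:6
  |U|=5: {0,1,3,4,8}:5  {0,1,3,4,9}:5  {1,3,4,6,8}:10  {1,3,4,7,9}:10  {1,3,4,8,9}:20  {2,4,5,7,9}:5  {2,5,7,8,9}:5  {3,4,5,7,9}:10  {3,4,6,8,9}:30  {3,4,7,8,9}:30  {4,5,7,8,9}:20  {4,6,7,8,9}:30  {5,6,7,8,9}:10
  |U|=6: {0,1,3,4,6,8}:15  {0,1,3,4,7,9}:15  {0,1,3,4,8,9}:30  {1,3,4,5,7,9}:20  {1,3,4,6,8,9}:60  {1,3,4,7,8,9}:60  {2,3,4,5,7,9}:15  {2,4,5,7,8,9}:30  {2,5,6,7,8,9}:15  {3,4,5,7,8,9}:60  {3,4,6,7,8,9}:90  {4,5,6,7,8,9}:60
  |U|=7: {0,1,3,4,5,7,9}:35  {0,1,3,4,6,8,9}:105  {0,1,3,4,7,8,9}:105  {1,2,3,4,5,7,9}:35  {1,3,4,5,7,8,9}:140  {1,3,4,6,7,8,9}:210  {2,3,4,5,7,8,9}:105  {2,4,5,6,7,8,9}:105  {3,4,5,6,7,8,9}:210
  |U|=8: {0,1,2,3,4,5,7,9}:70  {0,1,3,4,5,7,8,9}:280  {0,1,3,4,6,7,8,9}:420  {1,2,3,4,5,7,8,9}:280  {1,3,4,5,6,7,8,9}:560  {2,3,4,5,6,7,8,9}:420
  start at 0(h): 1260
  start at 2(l): 1260
  start at 6(i): 630
sum over floor = 3150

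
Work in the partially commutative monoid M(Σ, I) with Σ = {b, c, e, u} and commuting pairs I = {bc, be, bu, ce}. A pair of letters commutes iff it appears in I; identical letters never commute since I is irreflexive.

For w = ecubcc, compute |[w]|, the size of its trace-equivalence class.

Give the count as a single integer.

#0=e has no predecessor
#1=c has no predecessor
#2=u depends on [0:e, 1:c]
#3=b has no predecessor
#4=c depends on [2:u]
#5=c depends on [4:c]
sources: [0:e, 1:c, 3:b]
N(rest) = Σ N(rest − s) over sources s of rest; N(one piece) = 1:
  size 1 → [3]=1  [5]=1
  size 2 → [3,5]=2  [4,5]=1
  size 3 → [2,4,5]=1  [3,4,5]=3
  size 4 → [0,2,4,5]=1  [1,2,4,5]=1  [2,3,4,5]=4
  first=0(e) contributes 5
  first=1(c) contributes 5
  first=3(b) contributes 2
|[w]| = 12

12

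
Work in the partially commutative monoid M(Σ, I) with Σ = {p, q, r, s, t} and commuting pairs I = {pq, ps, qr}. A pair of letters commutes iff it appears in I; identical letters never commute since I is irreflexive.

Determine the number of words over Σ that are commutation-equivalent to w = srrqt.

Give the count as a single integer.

3

drop 0:s onto floor
drop 1:r onto {0:s}
drop 2:r onto {1:r}
drop 3:q onto {0:s}
drop 4:t onto {2:r, 3:q}
ground layer = {0:s}
drop-orders for the pieces not yet dropped (sum over which currently-grounded one goes next):
  1 to go: {4} 1
  2 to go: {2,4} 1  {3,4} 1
  3 to go: {1,2,4} 1  {2,3,4} 2
  if 0:s drops first: 3 orders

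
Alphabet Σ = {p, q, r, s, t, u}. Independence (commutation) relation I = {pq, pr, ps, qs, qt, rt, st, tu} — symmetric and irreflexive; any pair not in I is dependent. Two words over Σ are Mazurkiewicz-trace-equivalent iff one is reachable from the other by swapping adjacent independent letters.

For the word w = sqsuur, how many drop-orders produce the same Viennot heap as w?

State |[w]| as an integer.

drop 0:s onto floor
drop 1:q onto floor
drop 2:s onto {0:s}
drop 3:u onto {1:q, 2:s}
drop 4:u onto {3:u}
drop 5:r onto {4:u}
ground layer = {0:s, 1:q}
drop-orders for the pieces not yet dropped (sum over which currently-grounded one goes next):
  1 to go: {5} 1
  2 to go: {4,5} 1
  3 to go: {3,4,5} 1
  4 to go: {1,3,4,5} 1  {2,3,4,5} 1
  if 0:s drops first: 2 orders
  if 1:q drops first: 1 orders
heap linearizations: 3

3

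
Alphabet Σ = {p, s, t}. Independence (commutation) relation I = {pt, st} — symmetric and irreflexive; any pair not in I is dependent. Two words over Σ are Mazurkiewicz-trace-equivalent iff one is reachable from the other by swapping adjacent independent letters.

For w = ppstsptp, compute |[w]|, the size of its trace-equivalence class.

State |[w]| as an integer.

#0=p has no predecessor
#1=p depends on [0:p]
#2=s depends on [1:p]
#3=t has no predecessor
#4=s depends on [2:s]
#5=p depends on [4:s]
#6=t depends on [3:t]
#7=p depends on [5:p]
sources: [0:p, 3:t]
N(rest) = Σ N(rest − s) over sources s of rest; N(one piece) = 1:
  size 1 → [6]=1  [7]=1
  size 2 → [3,6]=1  [5,7]=1  [6,7]=2
  size 3 → [3,6,7]=3  [4,5,7]=1  [5,6,7]=3
  size 4 → [2,4,5,7]=1  [3,5,6,7]=6  [4,5,6,7]=4
  size 5 → [1,2,4,5,7]=1  [2,4,5,6,7]=5  [3,4,5,6,7]=10
  size 6 → [0,1,2,4,5,7]=1  [1,2,4,5,6,7]=6  [2,3,4,5,6,7]=15
  first=0(p) contributes 21
  first=3(t) contributes 7
|[w]| = 28

28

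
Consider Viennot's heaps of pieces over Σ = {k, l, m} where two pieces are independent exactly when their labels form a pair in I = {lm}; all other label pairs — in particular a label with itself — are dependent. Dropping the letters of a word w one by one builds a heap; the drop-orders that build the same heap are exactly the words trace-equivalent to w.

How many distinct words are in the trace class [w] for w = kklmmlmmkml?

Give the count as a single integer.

piece 0:k — minimal
piece 1:k rests on {0:k}
piece 2:l rests on {1:k}
piece 3:m rests on {1:k}
piece 4:m rests on {3:m}
piece 5:l rests on {2:l}
piece 6:m rests on {4:m}
piece 7:m rests on {6:m}
piece 8:k rests on {5:l, 7:m}
piece 9:m rests on {8:k}
piece 10:l rests on {8:k}
minimal pieces: {0:k}
ways to finish when only these pieces remain (= sum over removing one remaining piece with nothing left below it):
  1 left: {9}→1  {10}→1
  2 left: {9,10}→2
  3 left: {8,9,10}→2
  4 left: {5,8,9,10}→2  {7,8,9,10}→2
  5 left: {2,5,8,9,10}→2  {5,7,8,9,10}→4  {6,7,8,9,10}→2
  6 left: {2,5,7,8,9,10}→6  {4,6,7,8,9,10}→2  {5,6,7,8,9,10}→6
  7 left: {2,5,6,7,8,9,10}→12  {3,4,6,7,8,9,10}→2  {4,5,6,7,8,9,10}→8
  8 left: {2,4,5,6,7,8,9,10}→20  {3,4,5,6,7,8,9,10}→10
  9 left: {2,3,4,5,6,7,8,9,10}→30
  placing 0:k first → 30 extensions

30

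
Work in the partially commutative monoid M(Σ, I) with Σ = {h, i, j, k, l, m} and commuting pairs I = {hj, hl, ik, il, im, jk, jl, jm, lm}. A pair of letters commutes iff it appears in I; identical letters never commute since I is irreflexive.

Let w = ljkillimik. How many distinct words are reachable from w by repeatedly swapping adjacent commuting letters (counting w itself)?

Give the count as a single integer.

630

piece 0:l — minimal
piece 1:j — minimal
piece 2:k rests on {0:l}
piece 3:i rests on {1:j}
piece 4:l rests on {2:k}
piece 5:l rests on {4:l}
piece 6:i rests on {3:i}
piece 7:m rests on {2:k}
piece 8:i rests on {6:i}
piece 9:k rests on {5:l, 7:m}
minimal pieces: {0:l, 1:j}
ways to finish when only these pieces remain (= sum over removing one remaining piece with nothing left below it):
  1 left: {8}→1  {9}→1
  2 left: {5,9}→1  {6,8}→1  {7,9}→1  {8,9}→2
  3 left: {3,6,8}→1  {4,5,9}→1  {5,7,9}→2  {5,8,9}→3  {6,8,9}→3  {7,8,9}→3
  4 left: {1,3,6,8}→1  {3,6,8,9}→4  {4,5,7,9}→3  {4,5,8,9}→4  {5,6,8,9}→6  {5,7,8,9}→8  {6,7,8,9}→6
  5 left: {1,3,6,8,9}→5  {2,4,5,7,9}→3  {3,5,6,8,9}→10  {3,6,7,8,9}→10  {4,5,6,8,9}→10  {4,5,7,8,9}→15  {5,6,7,8,9}→20
  6 left: {0,2,4,5,7,9}→3  {1,3,5,6,8,9}→15  {1,3,6,7,8,9}→15  {2,4,5,7,8,9}→18  {3,4,5,6,8,9}→20  {3,5,6,7,8,9}→40  {4,5,6,7,8,9}→45
  7 left: {0,2,4,5,7,8,9}→21  {1,3,4,5,6,8,9}→35  {1,3,5,6,7,8,9}→70  {2,4,5,6,7,8,9}→63  {3,4,5,6,7,8,9}→105
  8 left: {0,2,4,5,6,7,8,9}→84  {1,3,4,5,6,7,8,9}→210  {2,3,4,5,6,7,8,9}→168
  placing 0:l first → 378 extensions
  placing 1:j first → 252 extensions
total linear extensions = 630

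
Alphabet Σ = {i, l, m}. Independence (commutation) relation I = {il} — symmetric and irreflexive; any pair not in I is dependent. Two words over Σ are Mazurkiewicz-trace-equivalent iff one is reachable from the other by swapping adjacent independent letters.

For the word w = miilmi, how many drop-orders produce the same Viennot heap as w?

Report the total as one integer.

3

0(m) covers ∅
1(i) covers 0:m
2(i) covers 1:i
3(l) covers 0:m
4(m) covers 2:i, 3:l
5(i) covers 4:m
floor of heap: 0:m
completions by unplaced set U, small U first (add the entries for U minus each lowest piece of U):
  |U|=1: {5}:1
  |U|=2: {4,5}:1
  |U|=3: {2,4,5}:1  {3,4,5}:1
  |U|=4: {1,2,4,5}:1  {2,3,4,5}:2
  start at 0(m): 3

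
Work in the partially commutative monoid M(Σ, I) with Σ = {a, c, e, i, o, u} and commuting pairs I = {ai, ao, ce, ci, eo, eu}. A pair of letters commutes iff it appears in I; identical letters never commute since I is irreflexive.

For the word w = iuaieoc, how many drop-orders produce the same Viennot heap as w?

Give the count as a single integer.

#0=i has no predecessor
#1=u depends on [0:i]
#2=a depends on [1:u]
#3=i depends on [1:u]
#4=e depends on [2:a, 3:i]
#5=o depends on [3:i]
#6=c depends on [2:a, 5:o]
sources: [0:i]
N(rest) = Σ N(rest − s) over sources s of rest; N(one piece) = 1:
  size 1 → [4]=1  [6]=1
  size 2 → [4,6]=2  [5,6]=1
  size 3 → [2,4,6]=2  [4,5,6]=3
  size 4 → [2,4,5,6]=5  [3,4,5,6]=3
  size 5 → [2,3,4,5,6]=8
  first=0(i) contributes 8

8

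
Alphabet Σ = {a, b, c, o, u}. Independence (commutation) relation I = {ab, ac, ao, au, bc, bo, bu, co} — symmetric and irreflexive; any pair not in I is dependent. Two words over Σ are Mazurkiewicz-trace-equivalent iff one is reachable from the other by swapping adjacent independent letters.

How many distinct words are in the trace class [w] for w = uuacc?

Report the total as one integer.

drop 0:u onto floor
drop 1:u onto {0:u}
drop 2:a onto floor
drop 3:c onto {1:u}
drop 4:c onto {3:c}
ground layer = {0:u, 2:a}
drop-orders for the pieces not yet dropped (sum over which currently-grounded one goes next):
  1 to go: {2} 1  {4} 1
  2 to go: {2,4} 2  {3,4} 1
  3 to go: {1,3,4} 1  {2,3,4} 3
  if 0:u drops first: 4 orders
  if 2:a drops first: 1 orders
heap linearizations: 5

5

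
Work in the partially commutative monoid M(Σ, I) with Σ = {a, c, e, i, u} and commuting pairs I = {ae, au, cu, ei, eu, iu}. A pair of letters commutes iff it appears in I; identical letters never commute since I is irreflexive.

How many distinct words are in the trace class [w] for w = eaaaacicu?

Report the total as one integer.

45

drop 0:e onto floor
drop 1:a onto floor
drop 2:a onto {1:a}
drop 3:a onto {2:a}
drop 4:a onto {3:a}
drop 5:c onto {0:e, 4:a}
drop 6:i onto {5:c}
drop 7:c onto {6:i}
drop 8:u onto floor
ground layer = {0:e, 1:a, 8:u}
drop-orders for the pieces not yet dropped (sum over which currently-grounded one goes next):
  1 to go: {7} 1  {8} 1
  2 to go: {6,7} 1  {7,8} 2
  3 to go: {5,6,7} 1  {6,7,8} 3
  4 to go: {0,5,6,7} 1  {4,5,6,7} 1  {5,6,7,8} 4
  5 to go: {0,4,5,6,7} 2  {0,5,6,7,8} 5  {3,4,5,6,7} 1  {4,5,6,7,8} 5
  6 to go: {0,3,4,5,6,7} 3  {0,4,5,6,7,8} 12  {2,3,4,5,6,7} 1  {3,4,5,6,7,8} 6
  7 to go: {0,2,3,4,5,6,7} 4  {0,3,4,5,6,7,8} 21  {1,2,3,4,5,6,7} 1  {2,3,4,5,6,7,8} 7
  if 0:e drops first: 8 orders
  if 1:a drops first: 32 orders
  if 8:u drops first: 5 orders
heap linearizations: 45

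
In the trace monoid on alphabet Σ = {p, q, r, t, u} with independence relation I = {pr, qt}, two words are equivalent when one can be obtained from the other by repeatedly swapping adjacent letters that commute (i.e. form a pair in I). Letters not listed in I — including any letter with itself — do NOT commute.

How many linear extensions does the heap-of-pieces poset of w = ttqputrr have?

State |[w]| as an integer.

#0=t has no predecessor
#1=t depends on [0:t]
#2=q has no predecessor
#3=p depends on [1:t, 2:q]
#4=u depends on [3:p]
#5=t depends on [4:u]
#6=r depends on [5:t]
#7=r depends on [6:r]
sources: [0:t, 2:q]
N(rest) = Σ N(rest − s) over sources s of rest; N(one piece) = 1:
  size 1 → [7]=1
  size 2 → [6,7]=1
  size 3 → [5,6,7]=1
  size 4 → [4,5,6,7]=1
  size 5 → [3,4,5,6,7]=1
  size 6 → [1,3,4,5,6,7]=1  [2,3,4,5,6,7]=1
  first=0(t) contributes 2
  first=2(q) contributes 1
|[w]| = 3

3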